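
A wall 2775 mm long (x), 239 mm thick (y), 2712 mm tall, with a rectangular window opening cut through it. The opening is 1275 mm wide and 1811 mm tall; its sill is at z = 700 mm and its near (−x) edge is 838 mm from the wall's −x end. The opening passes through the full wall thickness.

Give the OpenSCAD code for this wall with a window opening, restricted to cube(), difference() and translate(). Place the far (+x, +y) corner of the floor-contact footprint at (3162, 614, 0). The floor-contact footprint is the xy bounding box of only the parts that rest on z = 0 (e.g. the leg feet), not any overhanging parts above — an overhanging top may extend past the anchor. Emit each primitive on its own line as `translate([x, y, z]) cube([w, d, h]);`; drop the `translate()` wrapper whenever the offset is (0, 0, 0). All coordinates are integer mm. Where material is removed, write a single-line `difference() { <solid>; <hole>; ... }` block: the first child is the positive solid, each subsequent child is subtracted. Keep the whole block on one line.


difference() { translate([387, 375, 0]) cube([2775, 239, 2712]); translate([1225, 375, 700]) cube([1275, 239, 1811]); }


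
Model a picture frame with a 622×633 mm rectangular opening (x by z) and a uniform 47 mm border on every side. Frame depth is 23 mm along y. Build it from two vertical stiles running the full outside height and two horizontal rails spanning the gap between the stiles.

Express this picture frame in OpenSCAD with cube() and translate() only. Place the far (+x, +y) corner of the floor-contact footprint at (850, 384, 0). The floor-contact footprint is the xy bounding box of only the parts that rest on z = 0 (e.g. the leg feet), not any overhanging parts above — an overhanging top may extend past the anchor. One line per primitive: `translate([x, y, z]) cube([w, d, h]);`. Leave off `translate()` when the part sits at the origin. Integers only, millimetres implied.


translate([134, 361, 0]) cube([47, 23, 727]);
translate([803, 361, 0]) cube([47, 23, 727]);
translate([181, 361, 0]) cube([622, 23, 47]);
translate([181, 361, 680]) cube([622, 23, 47]);


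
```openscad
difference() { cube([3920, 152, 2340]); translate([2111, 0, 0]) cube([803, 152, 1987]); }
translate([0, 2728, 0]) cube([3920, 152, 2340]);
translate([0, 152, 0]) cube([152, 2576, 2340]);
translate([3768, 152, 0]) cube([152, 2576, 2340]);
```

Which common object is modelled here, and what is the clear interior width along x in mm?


A single room. The interior width is 3616 mm.

Four walls enclosing a rectangle with a door in the front wall — a room. Outside width 3920 minus two 152 mm walls gives 3616 mm.


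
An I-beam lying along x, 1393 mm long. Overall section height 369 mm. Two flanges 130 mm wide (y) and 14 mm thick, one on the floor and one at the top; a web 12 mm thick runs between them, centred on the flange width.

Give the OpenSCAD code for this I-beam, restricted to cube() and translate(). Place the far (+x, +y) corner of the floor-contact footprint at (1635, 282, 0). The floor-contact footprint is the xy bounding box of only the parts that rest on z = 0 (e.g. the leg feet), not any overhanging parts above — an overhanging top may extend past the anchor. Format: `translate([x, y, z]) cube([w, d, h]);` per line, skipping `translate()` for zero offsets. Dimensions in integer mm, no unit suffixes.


translate([242, 152, 0]) cube([1393, 130, 14]);
translate([242, 211, 14]) cube([1393, 12, 341]);
translate([242, 152, 355]) cube([1393, 130, 14]);


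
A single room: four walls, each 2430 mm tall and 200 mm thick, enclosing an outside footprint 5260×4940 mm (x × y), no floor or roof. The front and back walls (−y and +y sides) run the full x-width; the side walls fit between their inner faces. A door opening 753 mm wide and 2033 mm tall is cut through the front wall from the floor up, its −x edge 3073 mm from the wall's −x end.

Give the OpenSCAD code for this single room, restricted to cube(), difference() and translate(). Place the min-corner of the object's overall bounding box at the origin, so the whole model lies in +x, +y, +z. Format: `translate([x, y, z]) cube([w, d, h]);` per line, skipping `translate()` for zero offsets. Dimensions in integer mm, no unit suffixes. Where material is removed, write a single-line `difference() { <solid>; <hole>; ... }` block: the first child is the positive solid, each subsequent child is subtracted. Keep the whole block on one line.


difference() { cube([5260, 200, 2430]); translate([3073, 0, 0]) cube([753, 200, 2033]); }
translate([0, 4740, 0]) cube([5260, 200, 2430]);
translate([0, 200, 0]) cube([200, 4540, 2430]);
translate([5060, 200, 0]) cube([200, 4540, 2430]);


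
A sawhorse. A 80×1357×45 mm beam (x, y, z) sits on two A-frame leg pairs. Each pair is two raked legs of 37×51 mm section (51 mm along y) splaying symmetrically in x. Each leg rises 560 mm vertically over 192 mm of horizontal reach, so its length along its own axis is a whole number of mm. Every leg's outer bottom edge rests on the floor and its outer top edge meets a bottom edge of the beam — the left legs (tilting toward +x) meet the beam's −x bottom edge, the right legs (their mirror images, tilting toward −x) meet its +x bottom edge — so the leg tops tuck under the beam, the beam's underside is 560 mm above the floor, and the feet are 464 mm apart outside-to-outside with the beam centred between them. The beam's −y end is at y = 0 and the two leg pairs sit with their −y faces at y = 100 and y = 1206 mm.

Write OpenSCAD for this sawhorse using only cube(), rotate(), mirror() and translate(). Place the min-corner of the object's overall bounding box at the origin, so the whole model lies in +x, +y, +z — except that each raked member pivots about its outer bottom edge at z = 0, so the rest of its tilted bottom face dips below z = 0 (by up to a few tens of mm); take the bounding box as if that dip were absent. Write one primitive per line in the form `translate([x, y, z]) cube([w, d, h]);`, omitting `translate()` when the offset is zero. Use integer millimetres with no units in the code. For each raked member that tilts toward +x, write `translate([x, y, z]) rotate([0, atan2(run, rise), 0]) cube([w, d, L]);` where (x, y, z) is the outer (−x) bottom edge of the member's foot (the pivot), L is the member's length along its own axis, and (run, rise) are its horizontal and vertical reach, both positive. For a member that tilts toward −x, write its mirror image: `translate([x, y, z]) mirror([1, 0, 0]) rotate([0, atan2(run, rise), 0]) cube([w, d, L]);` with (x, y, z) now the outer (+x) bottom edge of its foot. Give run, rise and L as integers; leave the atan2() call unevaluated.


translate([192, 0, 560]) cube([80, 1357, 45]);
translate([0, 100, 0]) rotate([0, atan2(192, 560), 0]) cube([37, 51, 592]);
translate([464, 100, 0]) mirror([1, 0, 0]) rotate([0, atan2(192, 560), 0]) cube([37, 51, 592]);
translate([0, 1206, 0]) rotate([0, atan2(192, 560), 0]) cube([37, 51, 592]);
translate([464, 1206, 0]) mirror([1, 0, 0]) rotate([0, atan2(192, 560), 0]) cube([37, 51, 592]);


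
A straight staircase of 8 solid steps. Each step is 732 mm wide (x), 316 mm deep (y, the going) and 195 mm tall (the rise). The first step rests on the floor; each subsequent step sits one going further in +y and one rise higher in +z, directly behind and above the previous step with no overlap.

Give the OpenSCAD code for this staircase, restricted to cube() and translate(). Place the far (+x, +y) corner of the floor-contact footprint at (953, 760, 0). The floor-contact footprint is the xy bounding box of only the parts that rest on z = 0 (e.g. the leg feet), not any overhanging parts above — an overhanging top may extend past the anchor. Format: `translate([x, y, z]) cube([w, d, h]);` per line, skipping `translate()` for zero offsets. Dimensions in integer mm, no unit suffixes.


translate([221, 444, 0]) cube([732, 316, 195]);
translate([221, 760, 195]) cube([732, 316, 195]);
translate([221, 1076, 390]) cube([732, 316, 195]);
translate([221, 1392, 585]) cube([732, 316, 195]);
translate([221, 1708, 780]) cube([732, 316, 195]);
translate([221, 2024, 975]) cube([732, 316, 195]);
translate([221, 2340, 1170]) cube([732, 316, 195]);
translate([221, 2656, 1365]) cube([732, 316, 195]);


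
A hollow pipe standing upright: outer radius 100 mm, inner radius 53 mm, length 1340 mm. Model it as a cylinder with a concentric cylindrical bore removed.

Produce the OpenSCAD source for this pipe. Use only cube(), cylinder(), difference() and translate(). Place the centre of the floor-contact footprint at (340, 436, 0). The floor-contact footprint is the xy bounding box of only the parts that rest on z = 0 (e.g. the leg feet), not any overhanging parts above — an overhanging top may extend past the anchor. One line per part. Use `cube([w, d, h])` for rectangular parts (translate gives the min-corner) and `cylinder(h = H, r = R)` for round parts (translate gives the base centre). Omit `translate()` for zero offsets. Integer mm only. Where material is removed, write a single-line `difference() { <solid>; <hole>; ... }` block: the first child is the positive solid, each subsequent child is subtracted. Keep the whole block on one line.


difference() { translate([340, 436, 0]) cylinder(h = 1340, r = 100); translate([340, 436, 0]) cylinder(h = 1340, r = 53); }


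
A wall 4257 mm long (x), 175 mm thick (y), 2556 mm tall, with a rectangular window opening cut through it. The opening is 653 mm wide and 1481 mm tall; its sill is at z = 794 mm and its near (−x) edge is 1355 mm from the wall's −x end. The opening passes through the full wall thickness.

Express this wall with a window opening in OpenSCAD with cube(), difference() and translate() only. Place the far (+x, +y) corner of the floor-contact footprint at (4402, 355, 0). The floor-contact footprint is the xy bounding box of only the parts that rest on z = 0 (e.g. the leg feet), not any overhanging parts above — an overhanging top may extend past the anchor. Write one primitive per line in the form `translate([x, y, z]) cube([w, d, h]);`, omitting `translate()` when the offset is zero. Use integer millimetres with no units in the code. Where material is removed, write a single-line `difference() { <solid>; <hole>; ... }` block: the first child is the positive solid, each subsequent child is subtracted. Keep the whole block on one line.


difference() { translate([145, 180, 0]) cube([4257, 175, 2556]); translate([1500, 180, 794]) cube([653, 175, 1481]); }


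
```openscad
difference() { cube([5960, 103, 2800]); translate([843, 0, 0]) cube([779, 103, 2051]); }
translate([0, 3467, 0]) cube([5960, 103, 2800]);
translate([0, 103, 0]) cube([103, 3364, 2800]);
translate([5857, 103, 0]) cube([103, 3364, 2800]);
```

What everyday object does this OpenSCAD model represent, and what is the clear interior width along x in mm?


A single room. The interior width is 5754 mm.

Four walls enclosing a rectangle with a door in the front wall — a room. Outside width 5960 minus two 103 mm walls gives 5754 mm.


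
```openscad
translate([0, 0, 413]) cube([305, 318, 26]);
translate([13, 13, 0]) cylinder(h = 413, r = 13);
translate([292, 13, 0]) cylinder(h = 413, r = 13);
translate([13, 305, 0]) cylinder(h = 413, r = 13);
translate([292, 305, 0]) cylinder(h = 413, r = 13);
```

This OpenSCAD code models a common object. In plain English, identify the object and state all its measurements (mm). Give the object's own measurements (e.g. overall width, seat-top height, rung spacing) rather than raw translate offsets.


A simple wooden stool: a rectangular seat 305 mm (x) by 318 mm (y), 26 mm thick, top face at z = 439 mm, on four round legs, each 26 mm in diameter. The legs rest on z = 0, each leg's axis is inset half a diameter from the nearest pair of seat edges (so the leg's bounding box is flush with the corner).


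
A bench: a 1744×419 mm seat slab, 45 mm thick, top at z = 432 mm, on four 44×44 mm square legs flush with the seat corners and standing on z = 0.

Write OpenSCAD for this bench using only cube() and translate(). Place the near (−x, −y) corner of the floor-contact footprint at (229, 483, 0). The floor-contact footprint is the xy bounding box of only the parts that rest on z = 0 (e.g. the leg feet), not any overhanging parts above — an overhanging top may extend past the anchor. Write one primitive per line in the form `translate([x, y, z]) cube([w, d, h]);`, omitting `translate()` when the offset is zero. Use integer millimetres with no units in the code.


// leg_h = 432 − 45 = 387
translate([229, 483, 387]) cube([1744, 419, 45]);
translate([229, 483, 0]) cube([44, 44, 387]);
translate([229, 858, 0]) cube([44, 44, 387]);
translate([1929, 483, 0]) cube([44, 44, 387]);
translate([1929, 858, 0]) cube([44, 44, 387]);


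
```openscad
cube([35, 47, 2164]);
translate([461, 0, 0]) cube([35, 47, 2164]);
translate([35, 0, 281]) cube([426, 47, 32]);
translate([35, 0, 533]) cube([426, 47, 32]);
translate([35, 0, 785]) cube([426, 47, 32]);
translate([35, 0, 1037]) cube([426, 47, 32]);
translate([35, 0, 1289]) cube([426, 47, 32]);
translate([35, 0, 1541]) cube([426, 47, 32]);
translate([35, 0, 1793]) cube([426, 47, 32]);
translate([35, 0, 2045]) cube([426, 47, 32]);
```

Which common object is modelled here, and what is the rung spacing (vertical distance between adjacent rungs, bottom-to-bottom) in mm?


A ladder. The rung spacing is 252 mm.

Two tall 35×47 posts with 8 short bars between them — a ladder. Adjacent rungs sit at z = 281 and z = 533, so the spacing is 533 − 281 = 252 mm.


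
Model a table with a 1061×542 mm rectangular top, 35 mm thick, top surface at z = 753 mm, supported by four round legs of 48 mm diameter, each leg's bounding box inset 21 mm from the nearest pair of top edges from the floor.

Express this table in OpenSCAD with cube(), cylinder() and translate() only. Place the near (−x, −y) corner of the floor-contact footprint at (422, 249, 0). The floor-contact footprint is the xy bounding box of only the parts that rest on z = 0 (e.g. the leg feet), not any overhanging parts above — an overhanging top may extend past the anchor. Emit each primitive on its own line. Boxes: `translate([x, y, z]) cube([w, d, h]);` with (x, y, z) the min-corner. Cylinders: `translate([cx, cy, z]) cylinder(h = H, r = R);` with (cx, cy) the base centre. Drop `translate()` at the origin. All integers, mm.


translate([401, 228, 718]) cube([1061, 542, 35]);
translate([446, 273, 0]) cylinder(h = 718, r = 24);
translate([1417, 273, 0]) cylinder(h = 718, r = 24);
translate([446, 725, 0]) cylinder(h = 718, r = 24);
translate([1417, 725, 0]) cylinder(h = 718, r = 24);


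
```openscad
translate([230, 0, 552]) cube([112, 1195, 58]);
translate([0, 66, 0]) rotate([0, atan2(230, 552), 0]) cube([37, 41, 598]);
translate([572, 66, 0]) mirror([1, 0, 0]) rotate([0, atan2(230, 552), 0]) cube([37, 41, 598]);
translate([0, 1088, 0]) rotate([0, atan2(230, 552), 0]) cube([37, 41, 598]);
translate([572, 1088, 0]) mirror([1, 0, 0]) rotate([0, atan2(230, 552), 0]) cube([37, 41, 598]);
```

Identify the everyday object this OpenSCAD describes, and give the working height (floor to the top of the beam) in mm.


A sawhorse. The overall height is 610 mm.

A beam across two mirrored pairs of raked legs — a sawhorse. The beam's underside is at z = 552 (matching the legs' vertical rise in atan2(230, 552)) and the beam is 58 mm tall, so its top is at 552 + 58 = 610 mm. The raked legs top out at the beam's underside, so that is the highest point.


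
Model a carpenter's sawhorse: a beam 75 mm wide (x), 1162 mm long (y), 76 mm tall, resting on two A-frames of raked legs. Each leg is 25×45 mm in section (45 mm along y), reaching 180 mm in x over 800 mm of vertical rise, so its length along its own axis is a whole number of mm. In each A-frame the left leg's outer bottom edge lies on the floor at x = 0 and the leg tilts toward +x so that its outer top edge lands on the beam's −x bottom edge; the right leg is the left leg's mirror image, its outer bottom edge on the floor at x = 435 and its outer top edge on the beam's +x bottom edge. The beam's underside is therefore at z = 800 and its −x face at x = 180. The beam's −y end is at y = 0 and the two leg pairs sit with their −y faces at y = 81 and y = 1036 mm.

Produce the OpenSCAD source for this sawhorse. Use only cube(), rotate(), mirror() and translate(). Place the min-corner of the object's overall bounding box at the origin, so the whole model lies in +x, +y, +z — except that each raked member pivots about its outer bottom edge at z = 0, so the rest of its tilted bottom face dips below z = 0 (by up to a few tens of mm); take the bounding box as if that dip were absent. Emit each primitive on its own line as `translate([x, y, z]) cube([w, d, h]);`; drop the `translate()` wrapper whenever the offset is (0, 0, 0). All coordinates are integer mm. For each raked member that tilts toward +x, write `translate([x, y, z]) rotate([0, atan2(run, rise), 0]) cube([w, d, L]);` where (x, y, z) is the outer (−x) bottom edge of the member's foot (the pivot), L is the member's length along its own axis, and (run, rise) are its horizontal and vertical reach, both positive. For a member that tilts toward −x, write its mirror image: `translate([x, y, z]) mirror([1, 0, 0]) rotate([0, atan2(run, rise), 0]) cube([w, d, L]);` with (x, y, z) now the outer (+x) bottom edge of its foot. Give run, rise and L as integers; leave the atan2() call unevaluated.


// leg length = √(180² + 800²) = 820
// right-leg outer foot x = 2·180 + 75 = 435
// beam min-corner = (180, 0, 800)
translate([180, 0, 800]) cube([75, 1162, 76]);
translate([0, 81, 0]) rotate([0, atan2(180, 800), 0]) cube([25, 45, 820]);
translate([435, 81, 0]) mirror([1, 0, 0]) rotate([0, atan2(180, 800), 0]) cube([25, 45, 820]);
translate([0, 1036, 0]) rotate([0, atan2(180, 800), 0]) cube([25, 45, 820]);
translate([435, 1036, 0]) mirror([1, 0, 0]) rotate([0, atan2(180, 800), 0]) cube([25, 45, 820]);


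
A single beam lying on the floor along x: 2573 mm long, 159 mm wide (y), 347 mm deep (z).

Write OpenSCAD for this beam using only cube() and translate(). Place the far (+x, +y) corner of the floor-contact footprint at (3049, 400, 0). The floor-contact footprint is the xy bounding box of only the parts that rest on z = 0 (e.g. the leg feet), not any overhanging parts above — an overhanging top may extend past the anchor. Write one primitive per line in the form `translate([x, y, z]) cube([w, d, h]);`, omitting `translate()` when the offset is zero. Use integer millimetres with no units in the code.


translate([476, 241, 0]) cube([2573, 159, 347]);


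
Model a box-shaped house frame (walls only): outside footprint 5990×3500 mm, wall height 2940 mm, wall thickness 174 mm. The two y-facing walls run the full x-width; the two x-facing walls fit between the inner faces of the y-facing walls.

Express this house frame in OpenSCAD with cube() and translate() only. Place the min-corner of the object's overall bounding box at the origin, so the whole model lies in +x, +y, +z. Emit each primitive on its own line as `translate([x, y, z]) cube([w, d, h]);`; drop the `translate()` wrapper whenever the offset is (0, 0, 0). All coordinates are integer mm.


cube([5990, 174, 2940]);
translate([0, 3326, 0]) cube([5990, 174, 2940]);
translate([0, 174, 0]) cube([174, 3152, 2940]);
translate([5816, 174, 0]) cube([174, 3152, 2940]);


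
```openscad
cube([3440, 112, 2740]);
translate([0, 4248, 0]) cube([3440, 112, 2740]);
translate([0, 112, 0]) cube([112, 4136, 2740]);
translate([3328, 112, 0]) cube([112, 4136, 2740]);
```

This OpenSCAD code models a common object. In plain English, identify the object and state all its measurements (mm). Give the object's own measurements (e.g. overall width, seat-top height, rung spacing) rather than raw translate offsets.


The wall frame of a small rectangular building: four walls, each 2740 mm tall and 112 mm thick, enclosing a footprint 3440 mm (x) by 4360 mm (y) outside-to-outside, with no floor or roof. The front and back walls (the −y and +y sides) span the full width; the two side walls fit between them.


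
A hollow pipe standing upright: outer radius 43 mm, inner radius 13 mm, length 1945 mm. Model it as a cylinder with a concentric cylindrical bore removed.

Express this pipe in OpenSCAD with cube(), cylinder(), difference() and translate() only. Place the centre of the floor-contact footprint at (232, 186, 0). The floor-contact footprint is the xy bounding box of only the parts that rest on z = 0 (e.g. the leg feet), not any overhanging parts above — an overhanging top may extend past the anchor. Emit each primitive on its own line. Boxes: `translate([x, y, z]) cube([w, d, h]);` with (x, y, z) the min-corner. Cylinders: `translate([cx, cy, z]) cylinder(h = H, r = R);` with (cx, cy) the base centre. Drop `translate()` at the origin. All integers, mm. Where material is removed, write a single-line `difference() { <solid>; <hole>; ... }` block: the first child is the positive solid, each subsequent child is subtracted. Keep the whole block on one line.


difference() { translate([232, 186, 0]) cylinder(h = 1945, r = 43); translate([232, 186, 0]) cylinder(h = 1945, r = 13); }


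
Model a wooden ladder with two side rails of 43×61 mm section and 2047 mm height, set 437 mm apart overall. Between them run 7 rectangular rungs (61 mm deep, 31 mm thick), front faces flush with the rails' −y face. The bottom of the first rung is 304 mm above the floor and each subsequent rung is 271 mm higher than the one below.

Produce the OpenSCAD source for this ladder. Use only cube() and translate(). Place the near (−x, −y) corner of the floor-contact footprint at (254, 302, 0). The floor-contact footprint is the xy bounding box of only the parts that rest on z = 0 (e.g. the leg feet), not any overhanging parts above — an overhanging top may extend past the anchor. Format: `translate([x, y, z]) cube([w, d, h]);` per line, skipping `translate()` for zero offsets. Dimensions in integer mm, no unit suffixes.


translate([254, 302, 0]) cube([43, 61, 2047]);
translate([648, 302, 0]) cube([43, 61, 2047]);
translate([297, 302, 304]) cube([351, 61, 31]);
translate([297, 302, 575]) cube([351, 61, 31]);
translate([297, 302, 846]) cube([351, 61, 31]);
translate([297, 302, 1117]) cube([351, 61, 31]);
translate([297, 302, 1388]) cube([351, 61, 31]);
translate([297, 302, 1659]) cube([351, 61, 31]);
translate([297, 302, 1930]) cube([351, 61, 31]);


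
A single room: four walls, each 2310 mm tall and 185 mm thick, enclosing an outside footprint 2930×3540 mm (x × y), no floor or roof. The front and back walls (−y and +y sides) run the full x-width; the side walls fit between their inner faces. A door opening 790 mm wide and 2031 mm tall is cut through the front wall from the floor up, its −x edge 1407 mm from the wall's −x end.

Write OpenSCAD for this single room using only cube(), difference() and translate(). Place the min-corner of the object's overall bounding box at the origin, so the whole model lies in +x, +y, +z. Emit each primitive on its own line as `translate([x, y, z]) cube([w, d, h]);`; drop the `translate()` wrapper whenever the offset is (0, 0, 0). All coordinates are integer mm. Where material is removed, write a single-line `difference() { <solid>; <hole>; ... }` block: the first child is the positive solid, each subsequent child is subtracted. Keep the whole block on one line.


difference() { cube([2930, 185, 2310]); translate([1407, 0, 0]) cube([790, 185, 2031]); }
translate([0, 3355, 0]) cube([2930, 185, 2310]);
translate([0, 185, 0]) cube([185, 3170, 2310]);
translate([2745, 185, 0]) cube([185, 3170, 2310]);


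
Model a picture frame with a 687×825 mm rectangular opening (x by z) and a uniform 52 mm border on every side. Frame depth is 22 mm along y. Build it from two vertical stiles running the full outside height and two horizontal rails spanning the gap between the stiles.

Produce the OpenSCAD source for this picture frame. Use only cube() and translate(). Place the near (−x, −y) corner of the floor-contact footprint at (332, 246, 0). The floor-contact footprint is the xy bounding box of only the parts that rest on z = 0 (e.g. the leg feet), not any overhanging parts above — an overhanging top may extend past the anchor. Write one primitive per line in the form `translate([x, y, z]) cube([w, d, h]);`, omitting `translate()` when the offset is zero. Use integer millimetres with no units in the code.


translate([332, 246, 0]) cube([52, 22, 929]);
translate([1071, 246, 0]) cube([52, 22, 929]);
translate([384, 246, 0]) cube([687, 22, 52]);
translate([384, 246, 877]) cube([687, 22, 52]);


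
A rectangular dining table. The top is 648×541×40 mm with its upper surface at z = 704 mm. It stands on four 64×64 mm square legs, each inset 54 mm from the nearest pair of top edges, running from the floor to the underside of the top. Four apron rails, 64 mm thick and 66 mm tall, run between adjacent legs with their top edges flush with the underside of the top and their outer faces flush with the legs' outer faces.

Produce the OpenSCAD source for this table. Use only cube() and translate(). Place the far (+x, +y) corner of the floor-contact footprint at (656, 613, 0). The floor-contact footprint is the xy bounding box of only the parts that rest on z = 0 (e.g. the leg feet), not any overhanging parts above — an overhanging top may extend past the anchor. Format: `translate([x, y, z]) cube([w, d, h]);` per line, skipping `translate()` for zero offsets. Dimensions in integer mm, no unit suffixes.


translate([62, 126, 664]) cube([648, 541, 40]);
translate([116, 180, 0]) cube([64, 64, 664]);
translate([592, 180, 0]) cube([64, 64, 664]);
translate([116, 549, 0]) cube([64, 64, 664]);
translate([592, 549, 0]) cube([64, 64, 664]);
translate([180, 180, 598]) cube([412, 64, 66]);
translate([180, 549, 598]) cube([412, 64, 66]);
translate([116, 244, 598]) cube([64, 305, 66]);
translate([592, 244, 598]) cube([64, 305, 66]);


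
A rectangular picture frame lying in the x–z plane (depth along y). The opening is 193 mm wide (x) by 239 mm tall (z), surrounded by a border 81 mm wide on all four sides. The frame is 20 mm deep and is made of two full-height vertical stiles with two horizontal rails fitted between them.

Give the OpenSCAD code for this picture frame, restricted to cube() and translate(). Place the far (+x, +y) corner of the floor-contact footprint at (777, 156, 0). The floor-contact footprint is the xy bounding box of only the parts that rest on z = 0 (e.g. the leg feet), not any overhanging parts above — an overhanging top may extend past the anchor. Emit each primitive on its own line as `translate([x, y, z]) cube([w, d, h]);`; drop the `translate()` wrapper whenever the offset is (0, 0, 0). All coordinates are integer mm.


translate([422, 136, 0]) cube([81, 20, 401]);
translate([696, 136, 0]) cube([81, 20, 401]);
translate([503, 136, 0]) cube([193, 20, 81]);
translate([503, 136, 320]) cube([193, 20, 81]);


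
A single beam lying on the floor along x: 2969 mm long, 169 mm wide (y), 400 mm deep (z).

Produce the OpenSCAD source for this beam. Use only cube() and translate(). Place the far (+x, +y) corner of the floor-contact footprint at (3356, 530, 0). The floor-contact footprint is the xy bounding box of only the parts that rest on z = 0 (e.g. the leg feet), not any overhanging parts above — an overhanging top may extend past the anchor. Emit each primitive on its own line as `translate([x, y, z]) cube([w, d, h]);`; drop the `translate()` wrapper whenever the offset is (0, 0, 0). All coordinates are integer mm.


translate([387, 361, 0]) cube([2969, 169, 400]);


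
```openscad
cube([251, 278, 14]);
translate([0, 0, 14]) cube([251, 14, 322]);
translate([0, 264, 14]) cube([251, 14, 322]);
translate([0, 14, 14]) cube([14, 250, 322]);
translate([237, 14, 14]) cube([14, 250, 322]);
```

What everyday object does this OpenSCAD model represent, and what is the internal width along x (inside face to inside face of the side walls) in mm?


An open box. The internal width is 223 mm.

A 251×278 base slab with four walls standing on it — an open box. The base is 251 mm wide and the walls are 14 mm thick, so the internal width is 251 − 2 × 14 = 223 mm.


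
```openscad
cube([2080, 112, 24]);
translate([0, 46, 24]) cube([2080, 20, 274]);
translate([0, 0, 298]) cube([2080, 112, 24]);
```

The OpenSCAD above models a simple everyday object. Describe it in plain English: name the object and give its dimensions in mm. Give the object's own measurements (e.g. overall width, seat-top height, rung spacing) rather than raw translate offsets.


An I-beam lying along x, 2080 mm long. Overall section height 322 mm. Two flanges 112 mm wide (y) and 24 mm thick, one on the floor and one at the top; a web 20 mm thick runs between them, centred on the flange width.


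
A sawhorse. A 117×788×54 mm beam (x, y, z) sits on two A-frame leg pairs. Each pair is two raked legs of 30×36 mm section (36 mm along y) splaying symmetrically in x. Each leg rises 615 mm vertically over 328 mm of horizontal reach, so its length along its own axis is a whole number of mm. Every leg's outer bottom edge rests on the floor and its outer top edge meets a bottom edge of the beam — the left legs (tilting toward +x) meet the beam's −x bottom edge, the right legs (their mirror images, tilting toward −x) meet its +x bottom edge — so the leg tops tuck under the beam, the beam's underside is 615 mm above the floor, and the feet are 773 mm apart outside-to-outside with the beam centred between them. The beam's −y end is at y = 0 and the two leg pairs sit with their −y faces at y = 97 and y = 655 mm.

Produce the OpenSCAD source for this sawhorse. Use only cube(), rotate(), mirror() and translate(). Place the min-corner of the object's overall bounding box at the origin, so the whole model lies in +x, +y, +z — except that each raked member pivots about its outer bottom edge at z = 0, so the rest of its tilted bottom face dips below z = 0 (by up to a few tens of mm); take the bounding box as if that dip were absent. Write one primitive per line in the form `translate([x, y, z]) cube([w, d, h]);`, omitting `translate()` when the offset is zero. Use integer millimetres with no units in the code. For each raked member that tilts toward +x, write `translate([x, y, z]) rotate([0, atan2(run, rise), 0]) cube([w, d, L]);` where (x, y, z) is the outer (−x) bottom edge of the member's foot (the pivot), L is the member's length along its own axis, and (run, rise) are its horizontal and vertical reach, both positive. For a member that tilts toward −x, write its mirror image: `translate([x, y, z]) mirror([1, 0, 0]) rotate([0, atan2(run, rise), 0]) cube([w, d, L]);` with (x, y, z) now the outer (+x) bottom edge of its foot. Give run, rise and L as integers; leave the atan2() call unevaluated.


translate([328, 0, 615]) cube([117, 788, 54]);
translate([0, 97, 0]) rotate([0, atan2(328, 615), 0]) cube([30, 36, 697]);
translate([773, 97, 0]) mirror([1, 0, 0]) rotate([0, atan2(328, 615), 0]) cube([30, 36, 697]);
translate([0, 655, 0]) rotate([0, atan2(328, 615), 0]) cube([30, 36, 697]);
translate([773, 655, 0]) mirror([1, 0, 0]) rotate([0, atan2(328, 615), 0]) cube([30, 36, 697]);


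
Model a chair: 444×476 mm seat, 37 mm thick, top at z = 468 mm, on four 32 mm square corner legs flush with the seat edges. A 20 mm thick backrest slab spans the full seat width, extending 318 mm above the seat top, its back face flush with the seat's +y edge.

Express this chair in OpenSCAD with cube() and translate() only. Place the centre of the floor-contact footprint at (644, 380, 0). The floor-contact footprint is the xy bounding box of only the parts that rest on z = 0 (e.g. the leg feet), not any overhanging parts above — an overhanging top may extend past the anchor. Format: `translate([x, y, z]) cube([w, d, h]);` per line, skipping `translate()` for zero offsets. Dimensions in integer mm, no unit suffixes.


translate([422, 142, 431]) cube([444, 476, 37]);
translate([422, 142, 0]) cube([32, 32, 431]);
translate([834, 142, 0]) cube([32, 32, 431]);
translate([422, 586, 0]) cube([32, 32, 431]);
translate([834, 586, 0]) cube([32, 32, 431]);
translate([422, 598, 468]) cube([444, 20, 318]);


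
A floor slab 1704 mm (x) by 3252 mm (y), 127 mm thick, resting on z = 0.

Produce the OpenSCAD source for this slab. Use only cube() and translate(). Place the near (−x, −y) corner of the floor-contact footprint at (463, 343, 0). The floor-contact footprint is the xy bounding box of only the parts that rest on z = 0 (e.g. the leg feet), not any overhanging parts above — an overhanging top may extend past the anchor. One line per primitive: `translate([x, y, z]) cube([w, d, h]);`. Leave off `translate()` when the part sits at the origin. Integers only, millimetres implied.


translate([463, 343, 0]) cube([1704, 3252, 127]);


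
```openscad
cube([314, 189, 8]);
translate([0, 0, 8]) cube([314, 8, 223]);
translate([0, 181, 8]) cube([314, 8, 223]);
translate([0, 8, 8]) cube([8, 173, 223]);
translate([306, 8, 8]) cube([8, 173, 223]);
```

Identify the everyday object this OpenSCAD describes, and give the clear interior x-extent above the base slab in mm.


An open box. The internal width is 298 mm.

A 314×189 base slab with four walls standing on it — an open box. The base is 314 mm wide and the walls are 8 mm thick, so the internal width is 314 − 2 × 8 = 298 mm.


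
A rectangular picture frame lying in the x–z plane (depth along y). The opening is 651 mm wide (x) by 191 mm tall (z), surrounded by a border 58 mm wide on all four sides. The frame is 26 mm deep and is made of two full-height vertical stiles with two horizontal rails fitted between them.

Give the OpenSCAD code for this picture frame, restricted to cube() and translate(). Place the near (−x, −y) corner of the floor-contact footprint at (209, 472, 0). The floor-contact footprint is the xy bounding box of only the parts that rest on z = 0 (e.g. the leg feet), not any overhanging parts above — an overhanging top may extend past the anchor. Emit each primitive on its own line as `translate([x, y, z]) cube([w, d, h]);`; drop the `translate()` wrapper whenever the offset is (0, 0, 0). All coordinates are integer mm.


translate([209, 472, 0]) cube([58, 26, 307]);
translate([918, 472, 0]) cube([58, 26, 307]);
translate([267, 472, 0]) cube([651, 26, 58]);
translate([267, 472, 249]) cube([651, 26, 58]);


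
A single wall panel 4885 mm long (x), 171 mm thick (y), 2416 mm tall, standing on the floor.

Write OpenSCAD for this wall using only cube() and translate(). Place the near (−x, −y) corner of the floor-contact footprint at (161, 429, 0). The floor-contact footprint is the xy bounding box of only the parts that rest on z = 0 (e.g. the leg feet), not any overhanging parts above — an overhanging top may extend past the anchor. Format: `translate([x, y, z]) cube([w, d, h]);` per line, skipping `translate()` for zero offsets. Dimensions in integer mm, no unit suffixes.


translate([161, 429, 0]) cube([4885, 171, 2416]);


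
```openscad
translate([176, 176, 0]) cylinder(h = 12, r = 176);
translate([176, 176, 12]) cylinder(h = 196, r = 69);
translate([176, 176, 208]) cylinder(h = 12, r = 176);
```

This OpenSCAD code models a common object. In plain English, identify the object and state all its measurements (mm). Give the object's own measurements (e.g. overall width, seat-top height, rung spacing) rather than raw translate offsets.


A spool: two coaxial disc flanges of radius 176 mm and thickness 12 mm, joined by a core cylinder of radius 69 mm and height 196 mm. The lower flange rests on z = 0 and the three cylinders share a vertical axis.


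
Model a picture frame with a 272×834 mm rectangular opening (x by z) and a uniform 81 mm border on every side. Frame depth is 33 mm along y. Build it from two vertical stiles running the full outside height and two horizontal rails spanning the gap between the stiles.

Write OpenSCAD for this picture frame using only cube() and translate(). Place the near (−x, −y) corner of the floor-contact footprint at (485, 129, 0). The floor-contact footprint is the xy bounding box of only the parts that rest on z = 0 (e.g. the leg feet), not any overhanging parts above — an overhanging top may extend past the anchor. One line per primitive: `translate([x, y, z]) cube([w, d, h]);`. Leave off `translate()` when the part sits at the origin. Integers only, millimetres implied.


translate([485, 129, 0]) cube([81, 33, 996]);
translate([838, 129, 0]) cube([81, 33, 996]);
translate([566, 129, 0]) cube([272, 33, 81]);
translate([566, 129, 915]) cube([272, 33, 81]);


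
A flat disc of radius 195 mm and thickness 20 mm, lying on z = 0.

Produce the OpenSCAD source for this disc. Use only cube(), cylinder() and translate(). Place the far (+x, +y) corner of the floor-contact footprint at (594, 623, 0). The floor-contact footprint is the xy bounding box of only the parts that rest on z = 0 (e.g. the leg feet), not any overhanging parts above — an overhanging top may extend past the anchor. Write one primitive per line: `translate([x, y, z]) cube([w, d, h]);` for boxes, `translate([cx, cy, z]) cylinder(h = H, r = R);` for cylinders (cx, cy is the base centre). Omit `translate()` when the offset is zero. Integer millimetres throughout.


translate([399, 428, 0]) cylinder(h = 20, r = 195);


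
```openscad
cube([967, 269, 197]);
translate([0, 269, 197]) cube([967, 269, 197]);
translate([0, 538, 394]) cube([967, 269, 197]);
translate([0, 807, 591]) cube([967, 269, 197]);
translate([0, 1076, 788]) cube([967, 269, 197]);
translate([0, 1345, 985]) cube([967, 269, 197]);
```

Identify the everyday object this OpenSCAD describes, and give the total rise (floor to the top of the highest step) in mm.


A staircase. The total rise is 1182 mm.

6 identical blocks, each offset up and back from the previous — a staircase. Each step is 197 mm tall and there are 6 of them, so the total rise is 6 × 197 = 1182 mm.


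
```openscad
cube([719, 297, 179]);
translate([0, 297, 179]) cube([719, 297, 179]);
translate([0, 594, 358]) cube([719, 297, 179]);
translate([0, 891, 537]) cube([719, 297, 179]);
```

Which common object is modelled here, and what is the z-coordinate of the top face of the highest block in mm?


A staircase. The total rise is 716 mm.

4 identical blocks, each offset up and back from the previous — a staircase. Each step is 179 mm tall and there are 4 of them, so the total rise is 4 × 179 = 716 mm.


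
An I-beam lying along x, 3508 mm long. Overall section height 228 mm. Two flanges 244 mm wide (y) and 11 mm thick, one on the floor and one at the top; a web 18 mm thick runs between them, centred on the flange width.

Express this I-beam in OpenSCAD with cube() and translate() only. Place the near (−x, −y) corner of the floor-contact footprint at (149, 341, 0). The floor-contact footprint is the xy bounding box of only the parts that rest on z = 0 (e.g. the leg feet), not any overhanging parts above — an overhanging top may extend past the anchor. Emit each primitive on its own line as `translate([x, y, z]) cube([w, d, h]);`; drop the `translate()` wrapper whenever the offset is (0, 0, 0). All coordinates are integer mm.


translate([149, 341, 0]) cube([3508, 244, 11]);
translate([149, 454, 11]) cube([3508, 18, 206]);
translate([149, 341, 217]) cube([3508, 244, 11]);


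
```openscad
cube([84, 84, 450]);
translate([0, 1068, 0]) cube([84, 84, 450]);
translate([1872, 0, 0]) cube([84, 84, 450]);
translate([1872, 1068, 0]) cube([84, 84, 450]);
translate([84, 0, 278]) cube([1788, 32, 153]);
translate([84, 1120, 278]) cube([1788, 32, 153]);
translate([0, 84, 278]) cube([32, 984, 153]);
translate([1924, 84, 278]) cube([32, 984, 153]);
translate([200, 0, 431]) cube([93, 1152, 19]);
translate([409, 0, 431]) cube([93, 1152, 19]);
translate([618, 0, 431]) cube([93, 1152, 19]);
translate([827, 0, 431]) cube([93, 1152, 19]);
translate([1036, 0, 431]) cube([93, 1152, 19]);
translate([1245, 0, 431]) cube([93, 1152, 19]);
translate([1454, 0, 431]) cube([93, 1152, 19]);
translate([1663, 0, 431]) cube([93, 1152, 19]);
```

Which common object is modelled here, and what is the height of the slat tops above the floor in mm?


A bed frame. The slat-top height is 450 mm.

Four posts, four rails, and a row of slats — a bed frame. Slats sit on the rails at z = 278 + 153 = 431; with slat thickness 19, the top is 450 mm.
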